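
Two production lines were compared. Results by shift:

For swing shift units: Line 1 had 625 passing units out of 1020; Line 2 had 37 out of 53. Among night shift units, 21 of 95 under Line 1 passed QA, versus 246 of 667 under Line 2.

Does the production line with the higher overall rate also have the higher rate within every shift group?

Swing shift: Line 1 625/1020 = 61.3%, Line 2 37/53 = 69.8% → Line 2
Night shift: Line 1 21/95 = 22.1%, Line 2 246/667 = 36.9% → Line 2
Overall: Line 1 646/1115 = 57.9%, Line 2 283/720 = 39.3% → Line 1
Line 2 wins each shift group but Line 1 wins overall — the comparison reverses. Line 2's units skew toward night shift, which has a lower base rate.

No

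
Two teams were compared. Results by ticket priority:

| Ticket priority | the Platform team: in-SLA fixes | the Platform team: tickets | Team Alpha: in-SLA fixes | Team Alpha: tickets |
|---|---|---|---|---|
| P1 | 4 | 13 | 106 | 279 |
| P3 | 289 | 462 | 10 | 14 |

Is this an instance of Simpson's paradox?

P1: the Platform team 4/13 = 30.8%, Team Alpha 106/279 = 38.0% → Team Alpha
P3: the Platform team 289/462 = 62.6%, Team Alpha 10/14 = 71.4% → Team Alpha
Overall: the Platform team 293/475 = 61.7%, Team Alpha 116/293 = 39.6% → the Platform team
Team Alpha wins each ticket group but the Platform team wins overall — the comparison reverses. Team Alpha's tickets skew toward P1, which has a lower base rate.

Yes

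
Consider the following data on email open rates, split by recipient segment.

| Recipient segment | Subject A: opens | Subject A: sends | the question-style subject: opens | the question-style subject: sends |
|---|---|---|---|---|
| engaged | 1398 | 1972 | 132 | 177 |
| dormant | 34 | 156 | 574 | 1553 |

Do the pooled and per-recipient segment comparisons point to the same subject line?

Engaged: Subject A 1398/1972 = 70.9%, the question-style subject 132/177 = 74.6% → the question-style subject
Dormant: Subject A 34/156 = 21.8%, the question-style subject 574/1553 = 37.0% → the question-style subject
Overall: Subject A 1432/2128 = 67.3%, the question-style subject 706/1730 = 40.8% → Subject A
The question-style subject wins each recipient group but Subject A wins overall — the comparison reverses. The question-style subject's sends skew toward dormant, which has a lower base rate.

No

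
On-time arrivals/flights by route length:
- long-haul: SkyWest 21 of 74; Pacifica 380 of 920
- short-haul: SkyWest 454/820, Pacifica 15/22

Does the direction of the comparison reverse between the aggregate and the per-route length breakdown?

Yes

Long-haul: SkyWest 21/74 = 28.4%, Pacifica 380/920 = 41.3% → Pacifica
Short-haul: SkyWest 454/820 = 55.4%, Pacifica 15/22 = 68.2% → Pacifica
Overall: SkyWest 475/894 = 53.1%, Pacifica 395/942 = 41.9% → SkyWest
Pacifica wins each route group but SkyWest wins overall — the comparison reverses. Pacifica's flights skew toward long-haul, which has a lower base rate.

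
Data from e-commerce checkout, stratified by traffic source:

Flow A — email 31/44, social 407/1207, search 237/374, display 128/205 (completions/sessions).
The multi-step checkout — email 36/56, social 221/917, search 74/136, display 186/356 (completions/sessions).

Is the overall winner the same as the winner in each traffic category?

Yes

Email: Flow A 31/44 = 70.5%, the multi-step checkout 36/56 = 64.3% → Flow A
Social: Flow A 407/1207 = 33.7%, the multi-step checkout 221/917 = 24.1% → Flow A
Search: Flow A 237/374 = 63.4%, the multi-step checkout 74/136 = 54.4% → Flow A
Display: Flow A 128/205 = 62.4%, the multi-step checkout 186/356 = 52.2% → Flow A
Overall: Flow A 803/1830 = 43.9%, the multi-step checkout 517/1465 = 35.3% → Flow A
Flow A wins overall and in every traffic group — no reversal.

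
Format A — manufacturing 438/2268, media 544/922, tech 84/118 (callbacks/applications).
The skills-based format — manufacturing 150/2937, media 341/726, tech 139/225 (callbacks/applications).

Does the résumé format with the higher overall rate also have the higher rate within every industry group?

Manufacturing: Format A 438/2268 = 19.3%, the skills-based format 150/2937 = 5.1% → Format A
Media: Format A 544/922 = 59.0%, the skills-based format 341/726 = 47.0% → Format A
Tech: Format A 84/118 = 71.2%, the skills-based format 139/225 = 61.8% → Format A
Overall: Format A 1066/3308 = 32.2%, the skills-based format 630/3888 = 16.2% → Format A
Format A wins overall and in every industry group — no reversal.

Yes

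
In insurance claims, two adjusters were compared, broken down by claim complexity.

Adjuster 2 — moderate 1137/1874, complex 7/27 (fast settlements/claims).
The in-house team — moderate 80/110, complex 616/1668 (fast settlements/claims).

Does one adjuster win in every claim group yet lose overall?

Moderate: Adjuster 2 1137/1874 = 60.7%, the in-house team 80/110 = 72.7% → the in-house team
Complex: Adjuster 2 7/27 = 25.9%, the in-house team 616/1668 = 36.9% → the in-house team
Overall: Adjuster 2 1144/1901 = 60.2%, the in-house team 696/1778 = 39.1% → Adjuster 2
The in-house team wins each claim group but Adjuster 2 wins overall — the comparison reverses. The in-house team's claims skew toward complex, which has a lower base rate.

Yes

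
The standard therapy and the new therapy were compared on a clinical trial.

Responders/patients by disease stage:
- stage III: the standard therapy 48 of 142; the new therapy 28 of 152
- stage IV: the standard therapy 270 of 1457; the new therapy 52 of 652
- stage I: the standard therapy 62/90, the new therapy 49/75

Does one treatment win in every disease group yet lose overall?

No

Stage III: the standard therapy 48/142 = 33.8%, the new therapy 28/152 = 18.4% → the standard therapy
Stage IV: the standard therapy 270/1457 = 18.5%, the new therapy 52/652 = 8.0% → the standard therapy
Stage I: the standard therapy 62/90 = 68.9%, the new therapy 49/75 = 65.3% → the standard therapy
Overall: the standard therapy 380/1689 = 22.5%, the new therapy 129/879 = 14.7% → the standard therapy
The standard therapy wins overall and in every disease group — no reversal.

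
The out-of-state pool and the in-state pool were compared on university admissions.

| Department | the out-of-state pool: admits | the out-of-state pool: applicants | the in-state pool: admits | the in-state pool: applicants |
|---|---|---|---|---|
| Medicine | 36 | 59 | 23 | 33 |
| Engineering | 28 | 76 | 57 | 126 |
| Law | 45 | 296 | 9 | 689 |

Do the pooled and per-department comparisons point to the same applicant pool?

Medicine: the out-of-state pool 36/59 = 61.0%, the in-state pool 23/33 = 69.7% → the in-state pool
Engineering: the out-of-state pool 28/76 = 36.8%, the in-state pool 57/126 = 45.2% → the in-state pool
Law: the out-of-state pool 45/296 = 15.2%, the in-state pool 9/689 = 1.3% → the out-of-state pool
Overall: the out-of-state pool 109/431 = 25.3%, the in-state pool 89/848 = 10.5% → the out-of-state pool
Neither sweeps: the out-of-state pool wins 1 of 3 groups, the in-state pool wins 2. The out-of-state pool wins overall but not every group — no Simpson reversal.

No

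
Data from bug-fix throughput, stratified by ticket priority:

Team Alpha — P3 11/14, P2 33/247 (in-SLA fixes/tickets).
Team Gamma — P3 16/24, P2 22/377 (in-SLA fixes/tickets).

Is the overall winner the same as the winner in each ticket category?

Yes

P3: Team Alpha 11/14 = 78.6%, Team Gamma 16/24 = 66.7% → Team Alpha
P2: Team Alpha 33/247 = 13.4%, Team Gamma 22/377 = 5.8% → Team Alpha
Overall: Team Alpha 44/261 = 16.9%, Team Gamma 38/401 = 9.5% → Team Alpha
Team Alpha wins overall and in every ticket group — no reversal.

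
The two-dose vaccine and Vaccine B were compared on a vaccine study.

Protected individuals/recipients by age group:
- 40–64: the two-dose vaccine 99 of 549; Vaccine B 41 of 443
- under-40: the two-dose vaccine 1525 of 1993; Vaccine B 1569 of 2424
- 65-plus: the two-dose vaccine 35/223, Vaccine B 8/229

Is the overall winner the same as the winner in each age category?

40–64: the two-dose vaccine 99/549 = 18.0%, Vaccine B 41/443 = 9.3% → the two-dose vaccine
Under-40: the two-dose vaccine 1525/1993 = 76.5%, Vaccine B 1569/2424 = 64.7% → the two-dose vaccine
65-plus: the two-dose vaccine 35/223 = 15.7%, Vaccine B 8/229 = 3.5% → the two-dose vaccine
Overall: the two-dose vaccine 1659/2765 = 60.0%, Vaccine B 1618/3096 = 52.3% → the two-dose vaccine
The two-dose vaccine wins overall and in every age group — no reversal.

Yes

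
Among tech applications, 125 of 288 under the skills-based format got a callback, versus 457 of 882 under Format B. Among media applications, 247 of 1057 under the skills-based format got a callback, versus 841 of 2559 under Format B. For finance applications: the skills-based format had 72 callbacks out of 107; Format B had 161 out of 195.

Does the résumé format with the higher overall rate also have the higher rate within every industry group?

Yes

Tech: the skills-based format 125/288 = 43.4%, Format B 457/882 = 51.8% → Format B
Media: the skills-based format 247/1057 = 23.4%, Format B 841/2559 = 32.9% → Format B
Finance: the skills-based format 72/107 = 67.3%, Format B 161/195 = 82.6% → Format B
Overall: the skills-based format 444/1452 = 30.6%, Format B 1459/3636 = 40.1% → Format B
Format B wins overall and in every industry group — no reversal.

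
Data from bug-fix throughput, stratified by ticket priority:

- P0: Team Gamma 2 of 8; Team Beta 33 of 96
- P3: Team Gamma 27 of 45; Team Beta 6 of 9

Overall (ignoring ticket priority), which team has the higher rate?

P0: Team Gamma 2/8 = 25.0%, Team Beta 33/96 = 34.4% → Team Beta
P3: Team Gamma 27/45 = 60.0%, Team Beta 6/9 = 66.7% → Team Beta
Overall: Team Gamma 29/53 = 54.7%, Team Beta 39/105 = 37.1% → Team Gamma
(Team Beta wins every ticket group but Team Gamma wins overall — Team Beta's tickets skew toward the low-rate P0 group.)

Team Gamma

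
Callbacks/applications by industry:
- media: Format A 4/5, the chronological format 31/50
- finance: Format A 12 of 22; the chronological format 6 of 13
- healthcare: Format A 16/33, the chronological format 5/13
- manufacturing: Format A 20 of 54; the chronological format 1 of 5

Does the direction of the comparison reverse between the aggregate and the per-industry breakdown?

Yes

Media: Format A 4/5 = 80.0%, the chronological format 31/50 = 62.0% → Format A
Finance: Format A 12/22 = 54.5%, the chronological format 6/13 = 46.2% → Format A
Healthcare: Format A 16/33 = 48.5%, the chronological format 5/13 = 38.5% → Format A
Manufacturing: Format A 20/54 = 37.0%, the chronological format 1/5 = 20.0% → Format A
Overall: Format A 52/114 = 45.6%, the chronological format 43/81 = 53.1% → the chronological format
Format A wins each industry group but the chronological format wins overall — the comparison reverses. Format A's applications skew toward manufacturing, which has a lower base rate.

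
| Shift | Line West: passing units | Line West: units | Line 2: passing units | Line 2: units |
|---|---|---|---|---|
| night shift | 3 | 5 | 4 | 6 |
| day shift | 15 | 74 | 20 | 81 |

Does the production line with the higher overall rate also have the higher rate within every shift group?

Night shift: Line West 3/5 = 60.0%, Line 2 4/6 = 66.7% → Line 2
Day shift: Line West 15/74 = 20.3%, Line 2 20/81 = 24.7% → Line 2
Overall: Line West 18/79 = 22.8%, Line 2 24/87 = 27.6% → Line 2
Line 2 wins overall and in every shift group — no reversal.

Yes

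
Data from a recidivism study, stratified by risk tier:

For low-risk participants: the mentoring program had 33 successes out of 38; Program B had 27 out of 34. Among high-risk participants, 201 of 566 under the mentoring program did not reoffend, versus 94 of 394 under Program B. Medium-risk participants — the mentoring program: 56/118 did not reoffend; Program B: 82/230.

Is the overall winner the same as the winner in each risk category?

Yes

Low-risk: the mentoring program 33/38 = 86.8%, Program B 27/34 = 79.4% → the mentoring program
High-risk: the mentoring program 201/566 = 35.5%, Program B 94/394 = 23.9% → the mentoring program
Medium-risk: the mentoring program 56/118 = 47.5%, Program B 82/230 = 35.7% → the mentoring program
Overall: the mentoring program 290/722 = 40.2%, Program B 203/658 = 30.9% → the mentoring program
The mentoring program wins overall and in every risk group — no reversal.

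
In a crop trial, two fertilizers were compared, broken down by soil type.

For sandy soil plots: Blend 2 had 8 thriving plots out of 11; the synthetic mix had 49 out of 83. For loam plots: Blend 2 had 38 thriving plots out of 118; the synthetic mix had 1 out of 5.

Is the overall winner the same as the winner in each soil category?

Sandy soil: Blend 2 8/11 = 72.7%, the synthetic mix 49/83 = 59.0% → Blend 2
Loam: Blend 2 38/118 = 32.2%, the synthetic mix 1/5 = 20.0% → Blend 2
Overall: Blend 2 46/129 = 35.7%, the synthetic mix 50/88 = 56.8% → the synthetic mix
Blend 2 wins each soil group but the synthetic mix wins overall — the comparison reverses. Blend 2's plots skew toward loam, which has a lower base rate.

No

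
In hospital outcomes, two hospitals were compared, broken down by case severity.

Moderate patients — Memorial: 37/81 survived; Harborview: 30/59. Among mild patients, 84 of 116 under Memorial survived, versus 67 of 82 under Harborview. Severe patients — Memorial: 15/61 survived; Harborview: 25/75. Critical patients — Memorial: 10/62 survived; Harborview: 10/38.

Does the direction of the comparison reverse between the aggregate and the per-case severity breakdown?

Moderate: Memorial 37/81 = 45.7%, Harborview 30/59 = 50.8% → Harborview
Mild: Memorial 84/116 = 72.4%, Harborview 67/82 = 81.7% → Harborview
Severe: Memorial 15/61 = 24.6%, Harborview 25/75 = 33.3% → Harborview
Critical: Memorial 10/62 = 16.1%, Harborview 10/38 = 26.3% → Harborview
Overall: Memorial 146/320 = 45.6%, Harborview 132/254 = 52.0% → Harborview
Harborview wins overall and in every case group — no reversal.

No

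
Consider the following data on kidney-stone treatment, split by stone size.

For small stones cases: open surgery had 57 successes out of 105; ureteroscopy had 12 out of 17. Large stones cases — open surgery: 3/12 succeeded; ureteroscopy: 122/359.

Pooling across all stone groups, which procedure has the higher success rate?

open surgery

Small stones: open surgery 57/105 = 54.3%, ureteroscopy 12/17 = 70.6% → ureteroscopy
Large stones: open surgery 3/12 = 25.0%, ureteroscopy 122/359 = 34.0% → ureteroscopy
Overall: open surgery 60/117 = 51.3%, ureteroscopy 134/376 = 35.6% → open surgery
(Ureteroscopy wins every stone group but open surgery wins overall — ureteroscopy's cases skew toward the low-rate large stones group.)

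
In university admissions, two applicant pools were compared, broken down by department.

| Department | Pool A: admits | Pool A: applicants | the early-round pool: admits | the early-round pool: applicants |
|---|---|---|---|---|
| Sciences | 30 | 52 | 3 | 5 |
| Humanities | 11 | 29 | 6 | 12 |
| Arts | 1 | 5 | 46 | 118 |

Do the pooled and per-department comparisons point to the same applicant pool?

No

Sciences: Pool A 30/52 = 57.7%, the early-round pool 3/5 = 60.0% → the early-round pool
Humanities: Pool A 11/29 = 37.9%, the early-round pool 6/12 = 50.0% → the early-round pool
Arts: Pool A 1/5 = 20.0%, the early-round pool 46/118 = 39.0% → the early-round pool
Overall: Pool A 42/86 = 48.8%, the early-round pool 55/135 = 40.7% → Pool A
The early-round pool wins each department group but Pool A wins overall — the comparison reverses. The early-round pool's applicants skew toward Arts, which has a lower base rate.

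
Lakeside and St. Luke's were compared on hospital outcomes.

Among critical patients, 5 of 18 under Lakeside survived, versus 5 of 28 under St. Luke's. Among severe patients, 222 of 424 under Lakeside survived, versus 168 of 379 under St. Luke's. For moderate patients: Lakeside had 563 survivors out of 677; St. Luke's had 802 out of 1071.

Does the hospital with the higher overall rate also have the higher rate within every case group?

Yes

Critical: Lakeside 5/18 = 27.8%, St. Luke's 5/28 = 17.9% → Lakeside
Severe: Lakeside 222/424 = 52.4%, St. Luke's 168/379 = 44.3% → Lakeside
Moderate: Lakeside 563/677 = 83.2%, St. Luke's 802/1071 = 74.9% → Lakeside
Overall: Lakeside 790/1119 = 70.6%, St. Luke's 975/1478 = 66.0% → Lakeside
Lakeside wins overall and in every case group — no reversal.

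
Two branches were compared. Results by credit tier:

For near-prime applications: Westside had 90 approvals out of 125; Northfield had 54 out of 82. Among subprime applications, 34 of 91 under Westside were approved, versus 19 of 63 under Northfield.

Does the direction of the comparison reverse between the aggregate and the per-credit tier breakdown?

Near-prime: Westside 90/125 = 72.0%, Northfield 54/82 = 65.9% → Westside
Subprime: Westside 34/91 = 37.4%, Northfield 19/63 = 30.2% → Westside
Overall: Westside 124/216 = 57.4%, Northfield 73/145 = 50.3% → Westside
Westside wins overall and in every credit group — no reversal.

No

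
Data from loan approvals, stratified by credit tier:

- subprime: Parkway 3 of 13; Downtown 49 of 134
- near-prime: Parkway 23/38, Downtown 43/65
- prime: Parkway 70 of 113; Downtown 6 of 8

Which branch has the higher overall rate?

Subprime: Parkway 3/13 = 23.1%, Downtown 49/134 = 36.6% → Downtown
Near-prime: Parkway 23/38 = 60.5%, Downtown 43/65 = 66.2% → Downtown
Prime: Parkway 70/113 = 61.9%, Downtown 6/8 = 75.0% → Downtown
Overall: Parkway 96/164 = 58.5%, Downtown 98/207 = 47.3% → Parkway
(Downtown wins every credit group but Parkway wins overall — Downtown's applications skew toward the low-rate subprime group.)

Parkway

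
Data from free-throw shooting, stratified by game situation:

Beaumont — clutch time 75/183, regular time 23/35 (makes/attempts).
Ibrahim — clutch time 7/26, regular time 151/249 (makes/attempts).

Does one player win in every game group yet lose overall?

Yes

Clutch time: Beaumont 75/183 = 41.0%, Ibrahim 7/26 = 26.9% → Beaumont
Regular time: Beaumont 23/35 = 65.7%, Ibrahim 151/249 = 60.6% → Beaumont
Overall: Beaumont 98/218 = 45.0%, Ibrahim 158/275 = 57.5% → Ibrahim
Beaumont wins each game group but Ibrahim wins overall — the comparison reverses. Beaumont's attempts skew toward clutch time, which has a lower base rate.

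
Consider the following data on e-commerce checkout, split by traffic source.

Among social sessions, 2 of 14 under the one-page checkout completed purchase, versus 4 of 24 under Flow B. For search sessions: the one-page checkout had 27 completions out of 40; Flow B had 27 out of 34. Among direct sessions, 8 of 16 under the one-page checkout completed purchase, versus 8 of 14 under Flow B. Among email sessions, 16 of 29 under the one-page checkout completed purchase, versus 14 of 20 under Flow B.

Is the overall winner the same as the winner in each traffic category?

Social: the one-page checkout 2/14 = 14.3%, Flow B 4/24 = 16.7% → Flow B
Search: the one-page checkout 27/40 = 67.5%, Flow B 27/34 = 79.4% → Flow B
Direct: the one-page checkout 8/16 = 50.0%, Flow B 8/14 = 57.1% → Flow B
Email: the one-page checkout 16/29 = 55.2%, Flow B 14/20 = 70.0% → Flow B
Overall: the one-page checkout 53/99 = 53.5%, Flow B 53/92 = 57.6% → Flow B
Flow B wins overall and in every traffic group — no reversal.

Yes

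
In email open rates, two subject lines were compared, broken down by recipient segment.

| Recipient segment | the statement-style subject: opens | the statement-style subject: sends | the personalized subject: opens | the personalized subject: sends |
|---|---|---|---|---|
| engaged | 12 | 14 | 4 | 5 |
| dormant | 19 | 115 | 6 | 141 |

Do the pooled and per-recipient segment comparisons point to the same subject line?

Yes

Engaged: the statement-style subject 12/14 = 85.7%, the personalized subject 4/5 = 80.0% → the statement-style subject
Dormant: the statement-style subject 19/115 = 16.5%, the personalized subject 6/141 = 4.3% → the statement-style subject
Overall: the statement-style subject 31/129 = 24.0%, the personalized subject 10/146 = 6.8% → the statement-style subject
The statement-style subject wins overall and in every recipient group — no reversal.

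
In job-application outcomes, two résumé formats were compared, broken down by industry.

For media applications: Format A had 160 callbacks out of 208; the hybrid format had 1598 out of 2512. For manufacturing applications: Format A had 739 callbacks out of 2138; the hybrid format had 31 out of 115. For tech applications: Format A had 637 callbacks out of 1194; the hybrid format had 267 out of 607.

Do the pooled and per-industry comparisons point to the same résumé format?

No

Media: Format A 160/208 = 76.9%, the hybrid format 1598/2512 = 63.6% → Format A
Manufacturing: Format A 739/2138 = 34.6%, the hybrid format 31/115 = 27.0% → Format A
Tech: Format A 637/1194 = 53.4%, the hybrid format 267/607 = 44.0% → Format A
Overall: Format A 1536/3540 = 43.4%, the hybrid format 1896/3234 = 58.6% → the hybrid format
Format A wins each industry group but the hybrid format wins overall — the comparison reverses. Format A's applications skew toward manufacturing, which has a lower base rate.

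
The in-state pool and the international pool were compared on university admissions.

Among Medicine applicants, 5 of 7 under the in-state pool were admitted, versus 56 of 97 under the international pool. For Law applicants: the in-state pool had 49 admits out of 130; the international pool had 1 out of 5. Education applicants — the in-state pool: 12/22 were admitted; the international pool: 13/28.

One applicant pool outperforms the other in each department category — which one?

the in-state pool

Medicine: the in-state pool 5/7 = 71.4%, the international pool 56/97 = 57.7% → the in-state pool
Law: the in-state pool 49/130 = 37.7%, the international pool 1/5 = 20.0% → the in-state pool
Education: the in-state pool 12/22 = 54.5%, the international pool 13/28 = 46.4% → the in-state pool
The in-state pool has the higher rate in all 3 groups.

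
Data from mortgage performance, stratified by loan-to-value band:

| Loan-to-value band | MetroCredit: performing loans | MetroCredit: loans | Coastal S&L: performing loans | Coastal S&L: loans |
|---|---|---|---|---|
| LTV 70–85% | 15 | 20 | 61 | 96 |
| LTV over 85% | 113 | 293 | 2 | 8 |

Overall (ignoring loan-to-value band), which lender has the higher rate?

Coastal S&L

LTV 70–85%: MetroCredit 15/20 = 75.0%, Coastal S&L 61/96 = 63.5% → MetroCredit
LTV over 85%: MetroCredit 113/293 = 38.6%, Coastal S&L 2/8 = 25.0% → MetroCredit
Overall: MetroCredit 128/313 = 40.9%, Coastal S&L 63/104 = 60.6% → Coastal S&L
(MetroCredit wins every loan-to-value group but Coastal S&L wins overall — MetroCredit's loans skew toward the low-rate LTV over 85% group.)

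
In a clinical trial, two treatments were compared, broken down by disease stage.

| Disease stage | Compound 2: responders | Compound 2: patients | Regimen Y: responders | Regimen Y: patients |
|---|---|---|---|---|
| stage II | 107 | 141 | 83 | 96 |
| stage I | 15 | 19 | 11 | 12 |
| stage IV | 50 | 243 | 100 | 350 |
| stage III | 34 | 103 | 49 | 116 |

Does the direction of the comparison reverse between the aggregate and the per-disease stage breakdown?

Stage II: Compound 2 107/141 = 75.9%, Regimen Y 83/96 = 86.5% → Regimen Y
Stage I: Compound 2 15/19 = 78.9%, Regimen Y 11/12 = 91.7% → Regimen Y
Stage IV: Compound 2 50/243 = 20.6%, Regimen Y 100/350 = 28.6% → Regimen Y
Stage III: Compound 2 34/103 = 33.0%, Regimen Y 49/116 = 42.2% → Regimen Y
Overall: Compound 2 206/506 = 40.7%, Regimen Y 243/574 = 42.3% → Regimen Y
Regimen Y wins overall and in every disease group — no reversal.

No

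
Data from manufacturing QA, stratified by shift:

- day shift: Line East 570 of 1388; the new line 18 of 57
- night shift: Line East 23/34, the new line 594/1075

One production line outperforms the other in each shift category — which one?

Line East

Day shift: Line East 570/1388 = 41.1%, the new line 18/57 = 31.6% → Line East
Night shift: Line East 23/34 = 67.6%, the new line 594/1075 = 55.3% → Line East
Line East has the higher rate in both groups.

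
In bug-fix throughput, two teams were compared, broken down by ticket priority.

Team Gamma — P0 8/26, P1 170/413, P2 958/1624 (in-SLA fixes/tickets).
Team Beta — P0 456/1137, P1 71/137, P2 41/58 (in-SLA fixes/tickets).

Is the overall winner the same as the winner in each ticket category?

No

P0: Team Gamma 8/26 = 30.8%, Team Beta 456/1137 = 40.1% → Team Beta
P1: Team Gamma 170/413 = 41.2%, Team Beta 71/137 = 51.8% → Team Beta
P2: Team Gamma 958/1624 = 59.0%, Team Beta 41/58 = 70.7% → Team Beta
Overall: Team Gamma 1136/2063 = 55.1%, Team Beta 568/1332 = 42.6% → Team Gamma
Team Beta wins each ticket group but Team Gamma wins overall — the comparison reverses. Team Beta's tickets skew toward P0, which has a lower base rate.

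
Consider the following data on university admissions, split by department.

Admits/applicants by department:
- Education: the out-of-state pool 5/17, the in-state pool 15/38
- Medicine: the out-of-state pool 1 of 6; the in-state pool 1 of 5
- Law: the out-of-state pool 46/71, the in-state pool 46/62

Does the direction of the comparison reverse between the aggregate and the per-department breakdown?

No

Education: the out-of-state pool 5/17 = 29.4%, the in-state pool 15/38 = 39.5% → the in-state pool
Medicine: the out-of-state pool 1/6 = 16.7%, the in-state pool 1/5 = 20.0% → the in-state pool
Law: the out-of-state pool 46/71 = 64.8%, the in-state pool 46/62 = 74.2% → the in-state pool
Overall: the out-of-state pool 52/94 = 55.3%, the in-state pool 62/105 = 59.0% → the in-state pool
The in-state pool wins overall and in every department group — no reversal.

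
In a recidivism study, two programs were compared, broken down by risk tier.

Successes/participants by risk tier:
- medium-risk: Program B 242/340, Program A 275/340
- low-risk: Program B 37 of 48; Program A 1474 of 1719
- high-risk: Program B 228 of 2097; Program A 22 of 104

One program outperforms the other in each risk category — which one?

Medium-risk: Program B 242/340 = 71.2%, Program A 275/340 = 80.9% → Program A
Low-risk: Program B 37/48 = 77.1%, Program A 1474/1719 = 85.7% → Program A
High-risk: Program B 228/2097 = 10.9%, Program A 22/104 = 21.2% → Program A
Program A has the higher rate in all 3 groups.

Program A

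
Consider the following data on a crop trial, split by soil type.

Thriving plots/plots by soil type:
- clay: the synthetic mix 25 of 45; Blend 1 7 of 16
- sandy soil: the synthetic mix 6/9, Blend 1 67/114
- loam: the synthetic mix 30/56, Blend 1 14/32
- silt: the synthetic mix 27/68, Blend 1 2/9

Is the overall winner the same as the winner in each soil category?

No

Clay: the synthetic mix 25/45 = 55.6%, Blend 1 7/16 = 43.8% → the synthetic mix
Sandy soil: the synthetic mix 6/9 = 66.7%, Blend 1 67/114 = 58.8% → the synthetic mix
Loam: the synthetic mix 30/56 = 53.6%, Blend 1 14/32 = 43.8% → the synthetic mix
Silt: the synthetic mix 27/68 = 39.7%, Blend 1 2/9 = 22.2% → the synthetic mix
Overall: the synthetic mix 88/178 = 49.4%, Blend 1 90/171 = 52.6% → Blend 1
The synthetic mix wins each soil group but Blend 1 wins overall — the comparison reverses. The synthetic mix's plots skew toward silt, which has a lower base rate.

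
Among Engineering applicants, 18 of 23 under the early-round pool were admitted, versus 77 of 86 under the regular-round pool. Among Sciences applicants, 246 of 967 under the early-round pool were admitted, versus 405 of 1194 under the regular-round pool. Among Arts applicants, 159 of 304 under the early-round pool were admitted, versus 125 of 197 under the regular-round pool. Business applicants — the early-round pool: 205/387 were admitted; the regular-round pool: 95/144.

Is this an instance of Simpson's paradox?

No

Engineering: the early-round pool 18/23 = 78.3%, the regular-round pool 77/86 = 89.5% → the regular-round pool
Sciences: the early-round pool 246/967 = 25.4%, the regular-round pool 405/1194 = 33.9% → the regular-round pool
Arts: the early-round pool 159/304 = 52.3%, the regular-round pool 125/197 = 63.5% → the regular-round pool
Business: the early-round pool 205/387 = 53.0%, the regular-round pool 95/144 = 66.0% → the regular-round pool
Overall: the early-round pool 628/1681 = 37.4%, the regular-round pool 702/1621 = 43.3% → the regular-round pool
The regular-round pool wins overall and in every department group — no reversal.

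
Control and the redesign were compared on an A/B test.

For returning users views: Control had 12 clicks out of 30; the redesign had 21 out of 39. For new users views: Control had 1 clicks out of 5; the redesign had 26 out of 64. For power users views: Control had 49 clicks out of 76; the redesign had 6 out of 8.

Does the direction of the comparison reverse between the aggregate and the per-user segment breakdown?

Yes

Returning users: Control 12/30 = 40.0%, the redesign 21/39 = 53.8% → the redesign
New users: Control 1/5 = 20.0%, the redesign 26/64 = 40.6% → the redesign
Power users: Control 49/76 = 64.5%, the redesign 6/8 = 75.0% → the redesign
Overall: Control 62/111 = 55.9%, the redesign 53/111 = 47.7% → Control
The redesign wins each user group but Control wins overall — the comparison reverses. The redesign's views skew toward new users, which has a lower base rate.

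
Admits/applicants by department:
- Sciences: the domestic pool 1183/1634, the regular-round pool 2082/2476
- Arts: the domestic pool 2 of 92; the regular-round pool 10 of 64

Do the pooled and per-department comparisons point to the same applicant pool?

Sciences: the domestic pool 1183/1634 = 72.4%, the regular-round pool 2082/2476 = 84.1% → the regular-round pool
Arts: the domestic pool 2/92 = 2.2%, the regular-round pool 10/64 = 15.6% → the regular-round pool
Overall: the domestic pool 1185/1726 = 68.7%, the regular-round pool 2092/2540 = 82.4% → the regular-round pool
The regular-round pool wins overall and in every department group — no reversal.

Yes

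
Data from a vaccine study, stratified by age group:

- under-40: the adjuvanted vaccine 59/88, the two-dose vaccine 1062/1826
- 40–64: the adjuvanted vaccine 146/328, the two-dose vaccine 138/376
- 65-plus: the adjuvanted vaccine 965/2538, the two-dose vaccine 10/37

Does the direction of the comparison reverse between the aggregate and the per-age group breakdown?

Yes

Under-40: the adjuvanted vaccine 59/88 = 67.0%, the two-dose vaccine 1062/1826 = 58.2% → the adjuvanted vaccine
40–64: the adjuvanted vaccine 146/328 = 44.5%, the two-dose vaccine 138/376 = 36.7% → the adjuvanted vaccine
65-plus: the adjuvanted vaccine 965/2538 = 38.0%, the two-dose vaccine 10/37 = 27.0% → the adjuvanted vaccine
Overall: the adjuvanted vaccine 1170/2954 = 39.6%, the two-dose vaccine 1210/2239 = 54.0% → the two-dose vaccine
The adjuvanted vaccine wins each age group but the two-dose vaccine wins overall — the comparison reverses. The adjuvanted vaccine's recipients skew toward 65-plus, which has a lower base rate.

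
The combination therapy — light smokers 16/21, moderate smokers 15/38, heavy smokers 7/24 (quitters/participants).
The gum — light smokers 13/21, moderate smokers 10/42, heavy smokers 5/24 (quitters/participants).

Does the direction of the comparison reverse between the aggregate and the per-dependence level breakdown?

Light smokers: the combination therapy 16/21 = 76.2%, the gum 13/21 = 61.9% → the combination therapy
Moderate smokers: the combination therapy 15/38 = 39.5%, the gum 10/42 = 23.8% → the combination therapy
Heavy smokers: the combination therapy 7/24 = 29.2%, the gum 5/24 = 20.8% → the combination therapy
Overall: the combination therapy 38/83 = 45.8%, the gum 28/87 = 32.2% → the combination therapy
The combination therapy wins overall and in every dependence group — no reversal.

No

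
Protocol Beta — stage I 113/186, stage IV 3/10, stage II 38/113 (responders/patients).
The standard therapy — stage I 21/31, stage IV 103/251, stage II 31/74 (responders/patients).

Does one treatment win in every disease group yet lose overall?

Stage I: Protocol Beta 113/186 = 60.8%, the standard therapy 21/31 = 67.7% → the standard therapy
Stage IV: Protocol Beta 3/10 = 30.0%, the standard therapy 103/251 = 41.0% → the standard therapy
Stage II: Protocol Beta 38/113 = 33.6%, the standard therapy 31/74 = 41.9% → the standard therapy
Overall: Protocol Beta 154/309 = 49.8%, the standard therapy 155/356 = 43.5% → Protocol Beta
The standard therapy wins each disease group but Protocol Beta wins overall — the comparison reverses. The standard therapy's patients skew toward stage IV, which has a lower base rate.

Yes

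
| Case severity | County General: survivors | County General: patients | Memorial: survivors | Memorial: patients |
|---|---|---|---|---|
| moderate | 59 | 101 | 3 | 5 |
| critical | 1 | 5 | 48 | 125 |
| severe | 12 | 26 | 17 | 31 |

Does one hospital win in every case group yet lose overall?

Moderate: County General 59/101 = 58.4%, Memorial 3/5 = 60.0% → Memorial
Critical: County General 1/5 = 20.0%, Memorial 48/125 = 38.4% → Memorial
Severe: County General 12/26 = 46.2%, Memorial 17/31 = 54.8% → Memorial
Overall: County General 72/132 = 54.5%, Memorial 68/161 = 42.2% → County General
Memorial wins each case group but County General wins overall — the comparison reverses. Memorial's patients skew toward critical, which has a lower base rate.

Yes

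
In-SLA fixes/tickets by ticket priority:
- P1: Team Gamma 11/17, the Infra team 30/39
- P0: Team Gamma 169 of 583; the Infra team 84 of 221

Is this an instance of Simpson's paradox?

P1: Team Gamma 11/17 = 64.7%, the Infra team 30/39 = 76.9% → the Infra team
P0: Team Gamma 169/583 = 29.0%, the Infra team 84/221 = 38.0% → the Infra team
Overall: Team Gamma 180/600 = 30.0%, the Infra team 114/260 = 43.8% → the Infra team
The Infra team wins overall and in every ticket group — no reversal.

No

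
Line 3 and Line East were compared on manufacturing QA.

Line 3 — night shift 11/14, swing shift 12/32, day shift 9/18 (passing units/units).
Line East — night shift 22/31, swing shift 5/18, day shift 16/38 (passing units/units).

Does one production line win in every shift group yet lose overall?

Night shift: Line 3 11/14 = 78.6%, Line East 22/31 = 71.0% → Line 3
Swing shift: Line 3 12/32 = 37.5%, Line East 5/18 = 27.8% → Line 3
Day shift: Line 3 9/18 = 50.0%, Line East 16/38 = 42.1% → Line 3
Overall: Line 3 32/64 = 50.0%, Line East 43/87 = 49.4% → Line 3
Line 3 wins overall and in every shift group — no reversal.

No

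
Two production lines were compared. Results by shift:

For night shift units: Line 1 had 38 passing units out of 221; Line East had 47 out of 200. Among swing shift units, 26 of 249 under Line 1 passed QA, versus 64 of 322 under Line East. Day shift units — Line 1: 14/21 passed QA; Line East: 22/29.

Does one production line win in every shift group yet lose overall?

No

Night shift: Line 1 38/221 = 17.2%, Line East 47/200 = 23.5% → Line East
Swing shift: Line 1 26/249 = 10.4%, Line East 64/322 = 19.9% → Line East
Day shift: Line 1 14/21 = 66.7%, Line East 22/29 = 75.9% → Line East
Overall: Line 1 78/491 = 15.9%, Line East 133/551 = 24.1% → Line East
Line East wins overall and in every shift group — no reversal.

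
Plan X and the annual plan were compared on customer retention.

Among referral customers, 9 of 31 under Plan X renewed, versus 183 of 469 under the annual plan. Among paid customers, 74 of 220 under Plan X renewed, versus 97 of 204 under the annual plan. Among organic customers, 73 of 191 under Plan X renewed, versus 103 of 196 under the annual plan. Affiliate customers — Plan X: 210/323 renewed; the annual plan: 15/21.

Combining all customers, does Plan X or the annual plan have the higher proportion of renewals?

Referral: Plan X 9/31 = 29.0%, the annual plan 183/469 = 39.0% → the annual plan
Paid: Plan X 74/220 = 33.6%, the annual plan 97/204 = 47.5% → the annual plan
Organic: Plan X 73/191 = 38.2%, the annual plan 103/196 = 52.6% → the annual plan
Affiliate: Plan X 210/323 = 65.0%, the annual plan 15/21 = 71.4% → the annual plan
Overall: Plan X 366/765 = 47.8%, the annual plan 398/890 = 44.7% → Plan X
(The annual plan wins every signup group but Plan X wins overall — the annual plan's customers skew toward the low-rate referral group.)

Plan X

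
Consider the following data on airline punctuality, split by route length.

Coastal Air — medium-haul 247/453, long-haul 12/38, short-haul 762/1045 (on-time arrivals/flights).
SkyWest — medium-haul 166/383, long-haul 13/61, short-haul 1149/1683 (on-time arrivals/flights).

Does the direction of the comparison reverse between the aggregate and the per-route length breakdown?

No

Medium-haul: Coastal Air 247/453 = 54.5%, SkyWest 166/383 = 43.3% → Coastal Air
Long-haul: Coastal Air 12/38 = 31.6%, SkyWest 13/61 = 21.3% → Coastal Air
Short-haul: Coastal Air 762/1045 = 72.9%, SkyWest 1149/1683 = 68.3% → Coastal Air
Overall: Coastal Air 1021/1536 = 66.5%, SkyWest 1328/2127 = 62.4% → Coastal Air
Coastal Air wins overall and in every route group — no reversal.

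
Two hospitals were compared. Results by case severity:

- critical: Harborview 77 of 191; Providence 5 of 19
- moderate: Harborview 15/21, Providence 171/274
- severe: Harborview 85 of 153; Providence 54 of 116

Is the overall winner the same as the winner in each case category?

Critical: Harborview 77/191 = 40.3%, Providence 5/19 = 26.3% → Harborview
Moderate: Harborview 15/21 = 71.4%, Providence 171/274 = 62.4% → Harborview
Severe: Harborview 85/153 = 55.6%, Providence 54/116 = 46.6% → Harborview
Overall: Harborview 177/365 = 48.5%, Providence 230/409 = 56.2% → Providence
Harborview wins each case group but Providence wins overall — the comparison reverses. Harborview's patients skew toward critical, which has a lower base rate.

No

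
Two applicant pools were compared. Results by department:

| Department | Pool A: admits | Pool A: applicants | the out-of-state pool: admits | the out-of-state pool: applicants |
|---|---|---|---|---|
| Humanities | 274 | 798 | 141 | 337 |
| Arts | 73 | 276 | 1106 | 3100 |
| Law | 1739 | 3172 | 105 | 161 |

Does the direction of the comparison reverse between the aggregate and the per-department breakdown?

Yes

Humanities: Pool A 274/798 = 34.3%, the out-of-state pool 141/337 = 41.8% → the out-of-state pool
Arts: Pool A 73/276 = 26.4%, the out-of-state pool 1106/3100 = 35.7% → the out-of-state pool
Law: Pool A 1739/3172 = 54.8%, the out-of-state pool 105/161 = 65.2% → the out-of-state pool
Overall: Pool A 2086/4246 = 49.1%, the out-of-state pool 1352/3598 = 37.6% → Pool A
The out-of-state pool wins each department group but Pool A wins overall — the comparison reverses. The out-of-state pool's applicants skew toward Arts, which has a lower base rate.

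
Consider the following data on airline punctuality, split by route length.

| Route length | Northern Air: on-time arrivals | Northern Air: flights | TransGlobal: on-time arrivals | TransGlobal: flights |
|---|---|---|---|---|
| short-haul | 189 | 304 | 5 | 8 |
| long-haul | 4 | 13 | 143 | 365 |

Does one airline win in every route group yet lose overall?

Short-haul: Northern Air 189/304 = 62.2%, TransGlobal 5/8 = 62.5% → TransGlobal
Long-haul: Northern Air 4/13 = 30.8%, TransGlobal 143/365 = 39.2% → TransGlobal
Overall: Northern Air 193/317 = 60.9%, TransGlobal 148/373 = 39.7% → Northern Air
TransGlobal wins each route group but Northern Air wins overall — the comparison reverses. TransGlobal's flights skew toward long-haul, which has a lower base rate.

Yes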